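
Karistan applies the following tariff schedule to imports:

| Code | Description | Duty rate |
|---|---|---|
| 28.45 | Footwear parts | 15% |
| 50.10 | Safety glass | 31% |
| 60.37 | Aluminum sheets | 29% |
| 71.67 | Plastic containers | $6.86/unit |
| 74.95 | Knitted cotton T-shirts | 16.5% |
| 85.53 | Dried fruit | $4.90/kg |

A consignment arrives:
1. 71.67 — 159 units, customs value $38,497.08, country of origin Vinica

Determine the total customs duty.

$1,090.74

Line 1 (71.67, Vinica, 159 units, $38,497.08):
Base rate for 71.67 is $6.86/unit.
Duty = 159 × $6.86 = $1,090.74.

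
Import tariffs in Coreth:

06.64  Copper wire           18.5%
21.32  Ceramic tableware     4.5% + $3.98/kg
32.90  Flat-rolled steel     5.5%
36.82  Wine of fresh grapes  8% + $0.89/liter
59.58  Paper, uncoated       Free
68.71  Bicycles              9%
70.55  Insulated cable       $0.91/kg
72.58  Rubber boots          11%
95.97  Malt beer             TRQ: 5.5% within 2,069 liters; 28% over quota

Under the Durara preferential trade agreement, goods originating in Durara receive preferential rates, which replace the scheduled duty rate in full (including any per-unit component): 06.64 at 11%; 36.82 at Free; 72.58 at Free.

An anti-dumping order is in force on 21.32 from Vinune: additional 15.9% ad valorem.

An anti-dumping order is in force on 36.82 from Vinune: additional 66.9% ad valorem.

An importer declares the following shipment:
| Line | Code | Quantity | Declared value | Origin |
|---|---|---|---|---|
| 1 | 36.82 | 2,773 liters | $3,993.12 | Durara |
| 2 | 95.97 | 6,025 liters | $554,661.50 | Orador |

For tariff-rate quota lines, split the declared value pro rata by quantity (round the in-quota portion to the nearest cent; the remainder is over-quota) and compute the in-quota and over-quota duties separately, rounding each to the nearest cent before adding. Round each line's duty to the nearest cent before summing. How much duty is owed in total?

Line 1 (36.82, Durara, 2,773 liters, $3,993.12):
Base rate for 36.82 is 8% + $0.89/liter.
Origin Durara qualifies under the Coreth–Durara agreement and 36.82 is covered: preferential rate Free applies instead.
The additional-duty order on 36.82 targets Vinune, not Durara; it does not apply.
Duty = $3,993.12 × 0% = $0.00.
Line 2 (95.97, Orador, 6,025 liters, $554,661.50):
Code 95.97 is under a tariff-rate quota (threshold 2,069 liters). In-quota: 2,069 liters at 5.5%; over-quota: 3,956 liters at 28%.
Pro-rata value split: in-quota = $554,661.50 × 2,069/6,025 = $190,472.14; over-quota = $554,661.50 − $190,472.14 = $364,189.36.
In-quota duty = $190,472.14 × 5.5% = $10,475.97. Over-quota duty = $364,189.36 × 28% = $101,973.02.
Line duty = $10,475.97 + $101,973.02 = $112,448.99.
Total = $0.00 + $112,448.99 = $112,448.99.

$112,448.99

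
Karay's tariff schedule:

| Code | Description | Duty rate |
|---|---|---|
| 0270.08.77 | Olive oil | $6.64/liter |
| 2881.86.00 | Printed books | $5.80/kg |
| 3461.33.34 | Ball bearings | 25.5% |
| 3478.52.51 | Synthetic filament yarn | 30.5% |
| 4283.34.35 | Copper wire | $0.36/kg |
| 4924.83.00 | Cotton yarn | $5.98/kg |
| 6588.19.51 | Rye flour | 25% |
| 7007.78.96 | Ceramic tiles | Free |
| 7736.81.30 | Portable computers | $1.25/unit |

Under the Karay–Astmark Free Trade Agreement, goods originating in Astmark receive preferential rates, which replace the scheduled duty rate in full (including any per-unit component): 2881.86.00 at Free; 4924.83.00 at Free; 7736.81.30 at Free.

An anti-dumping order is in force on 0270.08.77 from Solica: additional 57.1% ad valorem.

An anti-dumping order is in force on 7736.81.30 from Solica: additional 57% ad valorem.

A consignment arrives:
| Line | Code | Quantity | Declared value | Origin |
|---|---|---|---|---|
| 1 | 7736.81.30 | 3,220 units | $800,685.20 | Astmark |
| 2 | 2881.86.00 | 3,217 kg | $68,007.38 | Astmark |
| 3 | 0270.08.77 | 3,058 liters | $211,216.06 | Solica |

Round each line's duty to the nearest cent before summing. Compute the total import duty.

Line 1 (7736.81.30, Astmark, 3,220 units, $800,685.20):
Base rate for 7736.81.30 is $1.25/unit.
Origin Astmark qualifies under the Karay–Astmark agreement and 7736.81.30 is covered: preferential rate Free applies instead.
The additional-duty order on 7736.81.30 targets Solica, not Astmark; it does not apply.
Duty = $800,685.20 × 0% = $0.00.
Line 2 (2881.86.00, Astmark, 3,217 kg, $68,007.38):
Base rate for 2881.86.00 is $5.80/kg.
Origin Astmark qualifies under the Karay–Astmark agreement and 2881.86.00 is covered: preferential rate Free applies instead.
Duty = $68,007.38 × 0% = $0.00.
Line 3 (0270.08.77, Solica, 3,058 liters, $211,216.06):
Base rate for 0270.08.77 is $6.64/liter.
Additional duty on 0270.08.77 from Solica: +57.1% ad valorem. Applied ad valorem rate = 57.1%.
Duty = $211,216.06 × 57.1% + 3,058 × $6.64 = $140,909.49.
Total = $0.00 + $0.00 + $140,909.49 = $140,909.49.

$140,909.49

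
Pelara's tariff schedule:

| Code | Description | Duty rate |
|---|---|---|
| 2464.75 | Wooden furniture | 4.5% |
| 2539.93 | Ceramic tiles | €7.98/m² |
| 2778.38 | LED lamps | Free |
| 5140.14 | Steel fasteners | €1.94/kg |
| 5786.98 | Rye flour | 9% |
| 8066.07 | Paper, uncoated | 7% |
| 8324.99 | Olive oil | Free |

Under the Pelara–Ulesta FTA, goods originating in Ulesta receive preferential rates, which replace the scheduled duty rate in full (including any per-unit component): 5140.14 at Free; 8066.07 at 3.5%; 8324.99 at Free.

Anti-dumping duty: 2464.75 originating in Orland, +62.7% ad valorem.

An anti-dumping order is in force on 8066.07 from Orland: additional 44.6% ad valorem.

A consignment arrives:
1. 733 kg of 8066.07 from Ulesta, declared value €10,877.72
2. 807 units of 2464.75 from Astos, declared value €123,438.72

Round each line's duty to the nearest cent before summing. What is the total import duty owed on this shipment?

Line 1 (8066.07, Ulesta, 733 kg, €10,877.72):
Base rate for 8066.07 is 7%.
Origin Ulesta qualifies under the Pelara–Ulesta agreement and 8066.07 is covered: preferential rate 3.5% applies instead.
The additional-duty order on 8066.07 targets Orland, not Ulesta; it does not apply.
Duty = €10,877.72 × 3.5% = €380.72.
Line 2 (2464.75, Astos, 807 units, €123,438.72):
Base rate for 2464.75 is 4.5%.
The additional-duty order on 2464.75 targets Orland, not Astos; it does not apply.
Duty = €123,438.72 × 4.5% = €5,554.74.
Total = €380.72 + €5,554.74 = €5,935.46.

€5,935.46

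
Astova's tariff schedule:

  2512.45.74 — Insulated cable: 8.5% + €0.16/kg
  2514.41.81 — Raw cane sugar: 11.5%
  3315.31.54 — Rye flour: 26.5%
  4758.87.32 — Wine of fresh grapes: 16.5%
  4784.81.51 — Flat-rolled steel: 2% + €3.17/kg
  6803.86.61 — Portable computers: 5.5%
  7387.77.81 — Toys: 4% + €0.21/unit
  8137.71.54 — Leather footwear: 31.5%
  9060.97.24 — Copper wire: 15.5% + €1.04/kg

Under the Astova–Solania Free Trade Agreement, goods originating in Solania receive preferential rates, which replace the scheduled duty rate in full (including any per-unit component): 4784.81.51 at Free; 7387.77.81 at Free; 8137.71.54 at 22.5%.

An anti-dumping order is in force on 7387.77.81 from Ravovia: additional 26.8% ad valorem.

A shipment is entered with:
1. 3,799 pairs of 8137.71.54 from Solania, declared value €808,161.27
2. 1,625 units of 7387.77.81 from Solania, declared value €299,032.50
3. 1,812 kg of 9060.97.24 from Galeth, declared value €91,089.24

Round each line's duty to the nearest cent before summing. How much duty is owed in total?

Line 1 (8137.71.54, Solania, 3,799 pairs, €808,161.27):
Base rate for 8137.71.54 is 31.5%.
Origin Solania qualifies under the Astova–Solania agreement and 8137.71.54 is covered: preferential rate 22.5% applies instead.
Duty = €808,161.27 × 22.5% = €181,836.29.
Line 2 (7387.77.81, Solania, 1,625 units, €299,032.50):
Base rate for 7387.77.81 is 4% + €0.21/unit.
Origin Solania qualifies under the Astova–Solania agreement and 7387.77.81 is covered: preferential rate Free applies instead.
The additional-duty order on 7387.77.81 targets Ravovia, not Solania; it does not apply.
Duty = €299,032.50 × 0% = €0.00.
Line 3 (9060.97.24, Galeth, 1,812 kg, €91,089.24):
Base rate for 9060.97.24 is 15.5% + €1.04/kg.
Duty = €91,089.24 × 15.5% + 1,812 × €1.04 = €16,003.31.
Total = €181,836.29 + €0.00 + €16,003.31 = €197,839.60.

€197,839.60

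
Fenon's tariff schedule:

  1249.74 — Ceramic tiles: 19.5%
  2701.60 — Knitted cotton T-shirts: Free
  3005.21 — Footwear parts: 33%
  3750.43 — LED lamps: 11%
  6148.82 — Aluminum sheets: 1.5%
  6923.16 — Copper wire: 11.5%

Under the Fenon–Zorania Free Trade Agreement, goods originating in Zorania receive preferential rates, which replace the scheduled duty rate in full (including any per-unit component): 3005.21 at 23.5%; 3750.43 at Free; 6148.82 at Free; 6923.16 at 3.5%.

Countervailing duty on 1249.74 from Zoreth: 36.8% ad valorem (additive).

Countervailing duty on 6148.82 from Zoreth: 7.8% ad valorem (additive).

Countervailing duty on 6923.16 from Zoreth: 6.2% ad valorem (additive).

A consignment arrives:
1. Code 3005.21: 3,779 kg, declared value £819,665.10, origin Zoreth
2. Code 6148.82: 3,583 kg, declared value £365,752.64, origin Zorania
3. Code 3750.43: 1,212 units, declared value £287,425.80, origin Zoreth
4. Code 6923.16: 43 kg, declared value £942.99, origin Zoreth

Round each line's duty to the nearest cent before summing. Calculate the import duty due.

Line 1 (3005.21, Zoreth, 3,779 kg, £819,665.10):
Base rate for 3005.21 is 33%.
3005.21 has an FTA preferential rate, but origin Zoreth is not Zorania; base rate stands.
Duty = £819,665.10 × 33% = £270,489.48.
Line 2 (6148.82, Zorania, 3,583 kg, £365,752.64):
Base rate for 6148.82 is 1.5%.
Origin Zorania qualifies under the Fenon–Zorania agreement and 6148.82 is covered: preferential rate Free applies instead.
The additional-duty order on 6148.82 targets Zoreth, not Zorania; it does not apply.
Duty = £365,752.64 × 0% = £0.00.
Line 3 (3750.43, Zoreth, 1,212 units, £287,425.80):
Base rate for 3750.43 is 11%.
3750.43 has an FTA preferential rate, but origin Zoreth is not Zorania; base rate stands.
Duty = £287,425.80 × 11% = £31,616.84.
Line 4 (6923.16, Zoreth, 43 kg, £942.99):
Base rate for 6923.16 is 11.5%.
6923.16 has an FTA preferential rate, but origin Zoreth is not Zorania; base rate stands.
Additional duty on 6923.16 from Zoreth: +6.2%. Applied ad valorem rate: 11.5% + 6.2% = 17.7%.
Duty = £942.99 × 17.7% = £166.91.
Total = £270,489.48 + £0.00 + £31,616.84 + £166.91 = £302,273.23.

£302,273.23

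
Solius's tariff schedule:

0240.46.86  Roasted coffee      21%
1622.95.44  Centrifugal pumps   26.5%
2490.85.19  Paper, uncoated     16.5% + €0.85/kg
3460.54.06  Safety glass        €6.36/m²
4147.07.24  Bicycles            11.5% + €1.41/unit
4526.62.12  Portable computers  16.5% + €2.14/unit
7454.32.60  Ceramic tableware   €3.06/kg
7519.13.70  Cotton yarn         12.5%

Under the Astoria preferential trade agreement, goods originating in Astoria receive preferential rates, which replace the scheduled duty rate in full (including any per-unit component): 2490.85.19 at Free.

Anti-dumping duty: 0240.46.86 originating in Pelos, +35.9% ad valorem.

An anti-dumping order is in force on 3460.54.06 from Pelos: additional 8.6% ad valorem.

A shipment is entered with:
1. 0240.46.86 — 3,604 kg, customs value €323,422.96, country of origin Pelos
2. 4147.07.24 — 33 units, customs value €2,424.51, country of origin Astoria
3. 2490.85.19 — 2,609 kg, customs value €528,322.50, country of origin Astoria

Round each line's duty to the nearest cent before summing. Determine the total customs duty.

€184,353.01

Line 1 (0240.46.86, Pelos, 3,604 kg, €323,422.96):
Base rate for 0240.46.86 is 21%.
Additional duty on 0240.46.86 from Pelos: +35.9%. Applied ad valorem rate: 21% + 35.9% = 56.9%.
Duty = €323,422.96 × 56.9% = €184,027.66.
Line 2 (4147.07.24, Astoria, 33 units, €2,424.51):
Base rate for 4147.07.24 is 11.5% + €1.41/unit.
Origin Astoria is the FTA partner but 4147.07.24 is not on the preference list; base rate stands.
Duty = €2,424.51 × 11.5% + 33 × €1.41 = €325.35.
Line 3 (2490.85.19, Astoria, 2,609 kg, €528,322.50):
Base rate for 2490.85.19 is 16.5% + €0.85/kg.
Origin Astoria qualifies under the Solius–Astoria agreement and 2490.85.19 is covered: preferential rate Free applies instead.
Duty = €528,322.50 × 0% = €0.00.
Total = €184,027.66 + €325.35 + €0.00 = €184,353.01.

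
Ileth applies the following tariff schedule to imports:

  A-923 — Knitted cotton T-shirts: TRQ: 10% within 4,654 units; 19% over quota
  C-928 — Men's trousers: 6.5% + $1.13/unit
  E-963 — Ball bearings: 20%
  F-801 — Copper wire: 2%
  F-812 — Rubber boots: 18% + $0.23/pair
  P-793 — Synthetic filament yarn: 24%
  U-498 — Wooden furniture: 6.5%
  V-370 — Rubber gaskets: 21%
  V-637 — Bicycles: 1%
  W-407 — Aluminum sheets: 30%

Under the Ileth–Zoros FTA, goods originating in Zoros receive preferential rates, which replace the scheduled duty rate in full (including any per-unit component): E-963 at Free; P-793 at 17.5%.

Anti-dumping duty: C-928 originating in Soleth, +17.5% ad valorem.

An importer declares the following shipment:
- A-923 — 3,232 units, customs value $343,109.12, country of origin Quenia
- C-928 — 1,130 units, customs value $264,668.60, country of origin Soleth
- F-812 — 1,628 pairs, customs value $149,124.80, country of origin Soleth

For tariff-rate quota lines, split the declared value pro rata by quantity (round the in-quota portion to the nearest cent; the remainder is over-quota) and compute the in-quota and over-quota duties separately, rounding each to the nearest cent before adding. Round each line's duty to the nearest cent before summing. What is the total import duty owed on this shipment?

Line 1 (A-923, Quenia, 3,232 units, $343,109.12):
Code A-923 is under a tariff-rate quota (threshold 4,654 units). Quantity 3,232 units is within the quota, so the in-quota rate 10% applies to the full value.
Duty = $343,109.12 × 10% = $34,310.91.
Line 2 (C-928, Soleth, 1,130 units, $264,668.60):
Base rate for C-928 is 6.5% + $1.13/unit.
Additional duty on C-928 from Soleth: +17.5%. Applied ad valorem rate: 6.5% + 17.5% = 24%.
Duty = $264,668.60 × 24% + 1,130 × $1.13 = $64,797.36.
Line 3 (F-812, Soleth, 1,628 pairs, $149,124.80):
Base rate for F-812 is 18% + $0.23/pair.
Duty = $149,124.80 × 18% + 1,628 × $0.23 = $27,216.90.
Total = $34,310.91 + $64,797.36 + $27,216.90 = $126,325.17.

$126,325.17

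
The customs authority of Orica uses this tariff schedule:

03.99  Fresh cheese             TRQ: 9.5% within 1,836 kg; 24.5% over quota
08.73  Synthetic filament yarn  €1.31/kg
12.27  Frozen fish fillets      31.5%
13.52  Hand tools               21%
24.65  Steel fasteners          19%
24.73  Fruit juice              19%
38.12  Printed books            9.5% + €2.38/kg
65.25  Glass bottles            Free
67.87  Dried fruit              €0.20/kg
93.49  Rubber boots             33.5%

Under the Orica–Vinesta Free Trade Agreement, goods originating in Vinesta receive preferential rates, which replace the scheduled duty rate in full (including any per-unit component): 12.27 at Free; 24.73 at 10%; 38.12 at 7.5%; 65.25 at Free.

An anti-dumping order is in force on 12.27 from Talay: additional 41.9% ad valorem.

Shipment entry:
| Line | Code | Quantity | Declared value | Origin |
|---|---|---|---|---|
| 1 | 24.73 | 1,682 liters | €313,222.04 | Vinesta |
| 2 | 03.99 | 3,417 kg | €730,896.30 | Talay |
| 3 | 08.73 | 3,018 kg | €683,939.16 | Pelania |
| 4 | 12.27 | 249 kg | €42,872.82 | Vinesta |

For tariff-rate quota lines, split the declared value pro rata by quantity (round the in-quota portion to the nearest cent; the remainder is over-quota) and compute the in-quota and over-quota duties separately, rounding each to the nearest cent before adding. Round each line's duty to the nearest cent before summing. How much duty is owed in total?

Line 1 (24.73, Vinesta, 1,682 liters, €313,222.04):
Base rate for 24.73 is 19%.
Origin Vinesta qualifies under the Orica–Vinesta agreement and 24.73 is covered: preferential rate 10% applies instead.
Duty = €313,222.04 × 10% = €31,322.20.
Line 2 (03.99, Talay, 3,417 kg, €730,896.30):
Code 03.99 is under a tariff-rate quota (threshold 1,836 kg). In-quota: 1,836 kg at 9.5%; over-quota: 1,581 kg at 24.5%.
Pro-rata value split: in-quota = €730,896.30 × 1,836/3,417 = €392,720.40; over-quota = €730,896.30 − €392,720.40 = €338,175.90.
In-quota duty = €392,720.40 × 9.5% = €37,308.44. Over-quota duty = €338,175.90 × 24.5% = €82,853.10.
Line duty = €37,308.44 + €82,853.10 = €120,161.54.
Line 3 (08.73, Pelania, 3,018 kg, €683,939.16):
Base rate for 08.73 is €1.31/kg.
Duty = 3,018 × €1.31 = €3,953.58.
Line 4 (12.27, Vinesta, 249 kg, €42,872.82):
Base rate for 12.27 is 31.5%.
Origin Vinesta qualifies under the Orica–Vinesta agreement and 12.27 is covered: preferential rate Free applies instead.
The additional-duty order on 12.27 targets Talay, not Vinesta; it does not apply.
Duty = €42,872.82 × 0% = €0.00.
Total = €31,322.20 + €120,161.54 + €3,953.58 + €0.00 = €155,437.32.

€155,437.32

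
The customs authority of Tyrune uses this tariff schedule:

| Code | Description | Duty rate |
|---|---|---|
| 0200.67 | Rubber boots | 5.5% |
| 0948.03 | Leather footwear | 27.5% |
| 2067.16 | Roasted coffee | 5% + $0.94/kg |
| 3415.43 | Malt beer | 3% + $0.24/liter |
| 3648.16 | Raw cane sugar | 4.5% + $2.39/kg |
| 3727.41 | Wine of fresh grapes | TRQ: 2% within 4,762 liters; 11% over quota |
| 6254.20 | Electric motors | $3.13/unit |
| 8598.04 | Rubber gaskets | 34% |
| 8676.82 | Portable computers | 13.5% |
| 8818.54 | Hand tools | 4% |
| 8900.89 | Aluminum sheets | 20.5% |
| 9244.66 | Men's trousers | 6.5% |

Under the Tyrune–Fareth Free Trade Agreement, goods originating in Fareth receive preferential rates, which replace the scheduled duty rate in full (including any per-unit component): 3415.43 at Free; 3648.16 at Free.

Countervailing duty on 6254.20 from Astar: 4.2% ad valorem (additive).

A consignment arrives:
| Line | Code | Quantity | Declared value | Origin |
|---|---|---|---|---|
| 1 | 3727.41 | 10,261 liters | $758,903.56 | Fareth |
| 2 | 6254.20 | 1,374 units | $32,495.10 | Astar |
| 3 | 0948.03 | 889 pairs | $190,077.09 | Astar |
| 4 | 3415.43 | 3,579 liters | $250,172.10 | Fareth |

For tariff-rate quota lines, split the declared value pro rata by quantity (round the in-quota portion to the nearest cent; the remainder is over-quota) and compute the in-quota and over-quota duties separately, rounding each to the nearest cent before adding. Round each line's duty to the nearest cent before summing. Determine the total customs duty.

Line 1 (3727.41, Fareth, 10,261 liters, $758,903.56):
Code 3727.41 is under a tariff-rate quota (threshold 4,762 liters). In-quota: 4,762 liters at 2%; over-quota: 5,499 liters at 11%.
Pro-rata value split: in-quota = $758,903.56 × 4,762/10,261 = $352,197.52; over-quota = $758,903.56 − $352,197.52 = $406,706.04.
In-quota duty = $352,197.52 × 2% = $7,043.95. Over-quota duty = $406,706.04 × 11% = $44,737.66.
Line duty = $7,043.95 + $44,737.66 = $51,781.61.
Line 2 (6254.20, Astar, 1,374 units, $32,495.10):
Base rate for 6254.20 is $3.13/unit.
Additional duty on 6254.20 from Astar: +4.2% ad valorem. Applied ad valorem rate = 4.2%.
Duty = $32,495.10 × 4.2% + 1,374 × $3.13 = $5,665.41.
Line 3 (0948.03, Astar, 889 pairs, $190,077.09):
Base rate for 0948.03 is 27.5%.
Duty = $190,077.09 × 27.5% = $52,271.20.
Line 4 (3415.43, Fareth, 3,579 liters, $250,172.10):
Base rate for 3415.43 is 3% + $0.24/liter.
Origin Fareth qualifies under the Tyrune–Fareth agreement and 3415.43 is covered: preferential rate Free applies instead.
Duty = $250,172.10 × 0% = $0.00.
Total = $51,781.61 + $5,665.41 + $52,271.20 + $0.00 = $109,718.22.

$109,718.22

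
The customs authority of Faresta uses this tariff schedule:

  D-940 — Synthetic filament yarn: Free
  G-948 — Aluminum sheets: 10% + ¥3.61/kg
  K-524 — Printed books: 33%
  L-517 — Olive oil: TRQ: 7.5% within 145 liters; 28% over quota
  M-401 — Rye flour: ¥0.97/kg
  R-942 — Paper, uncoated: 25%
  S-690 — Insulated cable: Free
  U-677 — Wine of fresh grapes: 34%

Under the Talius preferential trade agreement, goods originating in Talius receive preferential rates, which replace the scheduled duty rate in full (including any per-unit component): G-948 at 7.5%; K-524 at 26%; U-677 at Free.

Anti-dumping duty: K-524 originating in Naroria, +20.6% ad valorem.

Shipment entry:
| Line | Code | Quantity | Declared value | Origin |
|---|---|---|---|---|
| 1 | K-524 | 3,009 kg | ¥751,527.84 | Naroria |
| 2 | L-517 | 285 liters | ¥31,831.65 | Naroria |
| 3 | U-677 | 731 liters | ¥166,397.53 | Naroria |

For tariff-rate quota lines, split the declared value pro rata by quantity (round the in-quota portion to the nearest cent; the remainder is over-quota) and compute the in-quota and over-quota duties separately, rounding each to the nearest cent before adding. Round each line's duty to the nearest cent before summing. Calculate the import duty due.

¥464,986.96

Line 1 (K-524, Naroria, 3,009 kg, ¥751,527.84):
Base rate for K-524 is 33%.
K-524 has an FTA preferential rate, but origin Naroria is not Talius; base rate stands.
Additional duty on K-524 from Naroria: +20.6%. Applied ad valorem rate: 33% + 20.6% = 53.6%.
Duty = ¥751,527.84 × 53.6% = ¥402,818.92.
Line 2 (L-517, Naroria, 285 liters, ¥31,831.65):
Code L-517 is under a tariff-rate quota (threshold 145 liters). In-quota: 145 liters at 7.5%; over-quota: 140 liters at 28%.
Pro-rata value split: in-quota = ¥31,831.65 × 145/285 = ¥16,195.05; over-quota = ¥31,831.65 − ¥16,195.05 = ¥15,636.60.
In-quota duty = ¥16,195.05 × 7.5% = ¥1,214.63. Over-quota duty = ¥15,636.60 × 28% = ¥4,378.25.
Line duty = ¥1,214.63 + ¥4,378.25 = ¥5,592.88.
Line 3 (U-677, Naroria, 731 liters, ¥166,397.53):
Base rate for U-677 is 34%.
U-677 has an FTA preferential rate, but origin Naroria is not Talius; base rate stands.
Duty = ¥166,397.53 × 34% = ¥56,575.16.
Total = ¥402,818.92 + ¥5,592.88 + ¥56,575.16 = ¥464,986.96.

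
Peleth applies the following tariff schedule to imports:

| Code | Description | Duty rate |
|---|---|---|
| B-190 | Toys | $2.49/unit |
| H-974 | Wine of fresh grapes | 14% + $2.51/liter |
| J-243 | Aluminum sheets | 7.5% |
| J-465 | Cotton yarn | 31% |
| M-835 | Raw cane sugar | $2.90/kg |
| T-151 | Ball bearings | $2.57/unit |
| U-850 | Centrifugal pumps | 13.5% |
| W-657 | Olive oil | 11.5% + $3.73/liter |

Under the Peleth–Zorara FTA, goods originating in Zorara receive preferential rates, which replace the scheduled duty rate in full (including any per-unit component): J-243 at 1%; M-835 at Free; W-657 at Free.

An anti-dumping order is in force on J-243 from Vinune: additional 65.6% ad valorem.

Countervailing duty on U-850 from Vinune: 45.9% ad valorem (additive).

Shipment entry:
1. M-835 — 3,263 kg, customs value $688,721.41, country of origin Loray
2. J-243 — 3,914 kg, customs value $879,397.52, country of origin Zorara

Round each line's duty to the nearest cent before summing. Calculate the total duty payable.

Line 1 (M-835, Loray, 3,263 kg, $688,721.41):
Base rate for M-835 is $2.90/kg.
M-835 has an FTA preferential rate, but origin Loray is not Zorara; base rate stands.
Duty = 3,263 × $2.90 = $9,462.70.
Line 2 (J-243, Zorara, 3,914 kg, $879,397.52):
Base rate for J-243 is 7.5%.
Origin Zorara qualifies under the Peleth–Zorara agreement and J-243 is covered: preferential rate 1% applies instead.
The additional-duty order on J-243 targets Vinune, not Zorara; it does not apply.
Duty = $879,397.52 × 1% = $8,793.98.
Total = $9,462.70 + $8,793.98 = $18,256.68.

$18,256.68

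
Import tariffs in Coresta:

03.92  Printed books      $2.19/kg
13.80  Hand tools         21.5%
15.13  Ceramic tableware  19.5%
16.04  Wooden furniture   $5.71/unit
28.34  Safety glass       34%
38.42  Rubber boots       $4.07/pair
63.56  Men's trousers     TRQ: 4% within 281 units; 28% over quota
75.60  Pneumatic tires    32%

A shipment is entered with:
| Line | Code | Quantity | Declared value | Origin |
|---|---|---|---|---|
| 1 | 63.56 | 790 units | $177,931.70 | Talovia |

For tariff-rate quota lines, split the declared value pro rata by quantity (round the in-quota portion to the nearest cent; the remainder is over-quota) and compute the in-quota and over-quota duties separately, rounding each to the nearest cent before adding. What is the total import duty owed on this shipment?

Line 1 (63.56, Talovia, 790 units, $177,931.70):
Code 63.56 is under a tariff-rate quota (threshold 281 units). In-quota: 281 units at 4%; over-quota: 509 units at 28%.
Pro-rata value split: in-quota = $177,931.70 × 281/790 = $63,289.63; over-quota = $177,931.70 − $63,289.63 = $114,642.07.
In-quota duty = $63,289.63 × 4% = $2,531.59. Over-quota duty = $114,642.07 × 28% = $32,099.78.
Line duty = $2,531.59 + $32,099.78 = $34,631.37.

$34,631.37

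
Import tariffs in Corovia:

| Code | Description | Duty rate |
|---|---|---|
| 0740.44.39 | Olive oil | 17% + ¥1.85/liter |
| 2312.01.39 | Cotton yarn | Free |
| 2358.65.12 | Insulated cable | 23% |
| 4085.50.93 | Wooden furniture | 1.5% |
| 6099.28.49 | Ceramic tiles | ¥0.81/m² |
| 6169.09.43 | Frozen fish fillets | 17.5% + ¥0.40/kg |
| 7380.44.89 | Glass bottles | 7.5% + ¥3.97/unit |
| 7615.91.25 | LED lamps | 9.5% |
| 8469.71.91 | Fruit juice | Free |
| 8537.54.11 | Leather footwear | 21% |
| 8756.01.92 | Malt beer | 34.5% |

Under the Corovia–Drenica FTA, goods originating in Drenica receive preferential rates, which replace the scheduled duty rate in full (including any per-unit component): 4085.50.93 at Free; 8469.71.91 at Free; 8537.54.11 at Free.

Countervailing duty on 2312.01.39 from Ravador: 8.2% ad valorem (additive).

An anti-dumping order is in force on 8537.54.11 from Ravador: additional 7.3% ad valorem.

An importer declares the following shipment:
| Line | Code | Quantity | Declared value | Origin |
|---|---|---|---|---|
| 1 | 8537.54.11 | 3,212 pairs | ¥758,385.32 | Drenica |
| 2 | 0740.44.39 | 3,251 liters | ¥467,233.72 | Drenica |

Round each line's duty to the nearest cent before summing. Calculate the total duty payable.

¥85,444.08

Line 1 (8537.54.11, Drenica, 3,212 pairs, ¥758,385.32):
Base rate for 8537.54.11 is 21%.
Origin Drenica qualifies under the Corovia–Drenica agreement and 8537.54.11 is covered: preferential rate Free applies instead.
The additional-duty order on 8537.54.11 targets Ravador, not Drenica; it does not apply.
Duty = ¥758,385.32 × 0% = ¥0.00.
Line 2 (0740.44.39, Drenica, 3,251 liters, ¥467,233.72):
Base rate for 0740.44.39 is 17% + ¥1.85/liter.
Origin Drenica is the FTA partner but 0740.44.39 is not on the preference list; base rate stands.
Duty = ¥467,233.72 × 17% + 3,251 × ¥1.85 = ¥85,444.08.
Total = ¥0.00 + ¥85,444.08 = ¥85,444.08.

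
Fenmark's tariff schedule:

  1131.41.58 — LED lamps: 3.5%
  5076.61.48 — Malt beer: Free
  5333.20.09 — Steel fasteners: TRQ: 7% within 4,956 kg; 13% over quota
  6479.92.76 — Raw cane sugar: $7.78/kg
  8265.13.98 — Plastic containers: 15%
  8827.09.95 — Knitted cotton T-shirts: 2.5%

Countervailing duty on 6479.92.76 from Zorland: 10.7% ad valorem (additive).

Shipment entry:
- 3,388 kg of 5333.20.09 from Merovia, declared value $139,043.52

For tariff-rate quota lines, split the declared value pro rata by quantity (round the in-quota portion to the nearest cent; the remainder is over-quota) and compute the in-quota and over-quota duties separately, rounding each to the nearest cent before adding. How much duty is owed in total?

$9,733.05

Line 1 (5333.20.09, Merovia, 3,388 kg, $139,043.52):
Code 5333.20.09 is under a tariff-rate quota (threshold 4,956 kg). Quantity 3,388 kg is within the quota, so the in-quota rate 7% applies to the full value.
Duty = $139,043.52 × 7% = $9,733.05.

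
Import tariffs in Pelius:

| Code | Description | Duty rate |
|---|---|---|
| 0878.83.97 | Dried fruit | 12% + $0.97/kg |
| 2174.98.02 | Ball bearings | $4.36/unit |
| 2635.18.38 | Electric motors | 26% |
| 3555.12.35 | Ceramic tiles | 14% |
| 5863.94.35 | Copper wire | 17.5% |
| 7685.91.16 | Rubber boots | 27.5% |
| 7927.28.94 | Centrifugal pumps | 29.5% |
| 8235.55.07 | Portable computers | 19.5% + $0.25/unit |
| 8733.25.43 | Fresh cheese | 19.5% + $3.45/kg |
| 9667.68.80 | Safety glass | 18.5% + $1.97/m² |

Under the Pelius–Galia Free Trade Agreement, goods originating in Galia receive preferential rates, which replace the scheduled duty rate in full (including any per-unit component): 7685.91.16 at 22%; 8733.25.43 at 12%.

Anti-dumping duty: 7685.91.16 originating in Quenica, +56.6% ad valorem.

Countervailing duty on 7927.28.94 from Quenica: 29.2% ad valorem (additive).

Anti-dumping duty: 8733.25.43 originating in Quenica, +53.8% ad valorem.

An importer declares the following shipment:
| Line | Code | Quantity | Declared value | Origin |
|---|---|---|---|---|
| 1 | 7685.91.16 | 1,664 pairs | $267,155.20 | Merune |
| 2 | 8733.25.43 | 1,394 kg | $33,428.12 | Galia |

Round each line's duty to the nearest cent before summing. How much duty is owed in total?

$77,479.05

Line 1 (7685.91.16, Merune, 1,664 pairs, $267,155.20):
Base rate for 7685.91.16 is 27.5%.
7685.91.16 has an FTA preferential rate, but origin Merune is not Galia; base rate stands.
The additional-duty order on 7685.91.16 targets Quenica, not Merune; it does not apply.
Duty = $267,155.20 × 27.5% = $73,467.68.
Line 2 (8733.25.43, Galia, 1,394 kg, $33,428.12):
Base rate for 8733.25.43 is 19.5% + $3.45/kg.
Origin Galia qualifies under the Pelius–Galia agreement and 8733.25.43 is covered: preferential rate 12% applies instead.
The additional-duty order on 8733.25.43 targets Quenica, not Galia; it does not apply.
Duty = $33,428.12 × 12% = $4,011.37.
Total = $73,467.68 + $4,011.37 = $77,479.05.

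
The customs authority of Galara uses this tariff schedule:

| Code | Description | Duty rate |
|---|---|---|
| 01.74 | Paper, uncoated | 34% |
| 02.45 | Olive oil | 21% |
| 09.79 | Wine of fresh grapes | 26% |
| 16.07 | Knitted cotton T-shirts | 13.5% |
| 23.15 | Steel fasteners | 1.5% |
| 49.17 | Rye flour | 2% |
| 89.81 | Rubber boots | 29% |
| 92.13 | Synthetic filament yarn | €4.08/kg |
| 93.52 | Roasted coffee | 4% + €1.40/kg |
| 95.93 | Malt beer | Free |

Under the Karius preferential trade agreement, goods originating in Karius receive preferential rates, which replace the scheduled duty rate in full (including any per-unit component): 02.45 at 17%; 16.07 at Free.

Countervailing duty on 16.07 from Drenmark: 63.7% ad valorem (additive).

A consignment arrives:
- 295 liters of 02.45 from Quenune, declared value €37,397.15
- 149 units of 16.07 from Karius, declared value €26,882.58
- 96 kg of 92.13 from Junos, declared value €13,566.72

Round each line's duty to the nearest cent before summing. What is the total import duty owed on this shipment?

€8,245.08

Line 1 (02.45, Quenune, 295 liters, €37,397.15):
Base rate for 02.45 is 21%.
02.45 has an FTA preferential rate, but origin Quenune is not Karius; base rate stands.
Duty = €37,397.15 × 21% = €7,853.40.
Line 2 (16.07, Karius, 149 units, €26,882.58):
Base rate for 16.07 is 13.5%.
Origin Karius qualifies under the Galara–Karius agreement and 16.07 is covered: preferential rate Free applies instead.
The additional-duty order on 16.07 targets Drenmark, not Karius; it does not apply.
Duty = €26,882.58 × 0% = €0.00.
Line 3 (92.13, Junos, 96 kg, €13,566.72):
Base rate for 92.13 is €4.08/kg.
Duty = 96 × €4.08 = €391.68.
Total = €7,853.40 + €0.00 + €391.68 = €8,245.08.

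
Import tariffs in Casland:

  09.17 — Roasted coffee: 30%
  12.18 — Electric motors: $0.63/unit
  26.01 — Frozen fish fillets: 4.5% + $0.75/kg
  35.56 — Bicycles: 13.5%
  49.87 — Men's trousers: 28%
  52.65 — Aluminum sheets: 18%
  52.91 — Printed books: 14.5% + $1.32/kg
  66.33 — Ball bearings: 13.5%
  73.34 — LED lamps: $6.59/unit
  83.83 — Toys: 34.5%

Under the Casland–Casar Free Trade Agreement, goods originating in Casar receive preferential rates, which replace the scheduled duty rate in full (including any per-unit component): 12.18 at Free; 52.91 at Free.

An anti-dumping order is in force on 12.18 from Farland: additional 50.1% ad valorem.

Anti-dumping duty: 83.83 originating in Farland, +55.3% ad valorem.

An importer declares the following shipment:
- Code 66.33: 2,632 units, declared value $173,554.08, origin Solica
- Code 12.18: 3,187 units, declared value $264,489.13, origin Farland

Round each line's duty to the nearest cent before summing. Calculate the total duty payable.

$157,946.66

Line 1 (66.33, Solica, 2,632 units, $173,554.08):
Base rate for 66.33 is 13.5%.
Duty = $173,554.08 × 13.5% = $23,429.80.
Line 2 (12.18, Farland, 3,187 units, $264,489.13):
Base rate for 12.18 is $0.63/unit.
12.18 has an FTA preferential rate, but origin Farland is not Casar; base rate stands.
Additional duty on 12.18 from Farland: +50.1% ad valorem. Applied ad valorem rate = 50.1%.
Duty = $264,489.13 × 50.1% + 3,187 × $0.63 = $134,516.86.
Total = $23,429.80 + $134,516.86 = $157,946.66.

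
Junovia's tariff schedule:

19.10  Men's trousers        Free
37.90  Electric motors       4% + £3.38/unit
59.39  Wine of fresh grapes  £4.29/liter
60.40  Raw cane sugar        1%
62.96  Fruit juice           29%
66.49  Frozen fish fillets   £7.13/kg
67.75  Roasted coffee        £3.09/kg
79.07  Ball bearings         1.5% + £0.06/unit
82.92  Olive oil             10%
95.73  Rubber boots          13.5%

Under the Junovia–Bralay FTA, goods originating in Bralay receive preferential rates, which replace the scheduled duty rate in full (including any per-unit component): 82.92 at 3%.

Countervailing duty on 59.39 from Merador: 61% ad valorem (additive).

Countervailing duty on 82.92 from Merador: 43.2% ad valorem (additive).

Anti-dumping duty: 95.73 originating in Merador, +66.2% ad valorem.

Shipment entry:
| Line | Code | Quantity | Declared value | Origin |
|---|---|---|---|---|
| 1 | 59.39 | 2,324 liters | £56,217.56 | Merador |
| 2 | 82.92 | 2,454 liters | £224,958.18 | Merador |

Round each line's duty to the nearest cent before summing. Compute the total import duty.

£163,940.42

Line 1 (59.39, Merador, 2,324 liters, £56,217.56):
Base rate for 59.39 is £4.29/liter.
Additional duty on 59.39 from Merador: +61% ad valorem. Applied ad valorem rate = 61%.
Duty = £56,217.56 × 61% + 2,324 × £4.29 = £44,262.67.
Line 2 (82.92, Merador, 2,454 liters, £224,958.18):
Base rate for 82.92 is 10%.
82.92 has an FTA preferential rate, but origin Merador is not Bralay; base rate stands.
Additional duty on 82.92 from Merador: +43.2%. Applied ad valorem rate: 10% + 43.2% = 53.2%.
Duty = £224,958.18 × 53.2% = £119,677.75.
Total = £44,262.67 + £119,677.75 = £163,940.42.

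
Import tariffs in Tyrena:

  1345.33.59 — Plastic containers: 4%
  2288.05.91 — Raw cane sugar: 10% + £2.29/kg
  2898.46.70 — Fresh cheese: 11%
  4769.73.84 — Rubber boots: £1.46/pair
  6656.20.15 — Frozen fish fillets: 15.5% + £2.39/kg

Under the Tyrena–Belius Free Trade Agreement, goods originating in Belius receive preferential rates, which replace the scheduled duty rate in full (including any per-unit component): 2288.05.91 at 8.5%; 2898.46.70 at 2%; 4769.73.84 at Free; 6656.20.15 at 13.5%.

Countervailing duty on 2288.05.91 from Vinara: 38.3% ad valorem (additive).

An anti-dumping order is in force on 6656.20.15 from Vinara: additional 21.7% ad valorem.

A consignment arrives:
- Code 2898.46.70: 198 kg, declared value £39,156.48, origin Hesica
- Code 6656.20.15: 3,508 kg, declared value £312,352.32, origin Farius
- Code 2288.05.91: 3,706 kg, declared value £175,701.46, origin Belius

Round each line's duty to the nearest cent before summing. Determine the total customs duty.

Line 1 (2898.46.70, Hesica, 198 kg, £39,156.48):
Base rate for 2898.46.70 is 11%.
2898.46.70 has an FTA preferential rate, but origin Hesica is not Belius; base rate stands.
Duty = £39,156.48 × 11% = £4,307.21.
Line 2 (6656.20.15, Farius, 3,508 kg, £312,352.32):
Base rate for 6656.20.15 is 15.5% + £2.39/kg.
6656.20.15 has an FTA preferential rate, but origin Farius is not Belius; base rate stands.
The additional-duty order on 6656.20.15 targets Vinara, not Farius; it does not apply.
Duty = £312,352.32 × 15.5% + 3,508 × £2.39 = £56,798.73.
Line 3 (2288.05.91, Belius, 3,706 kg, £175,701.46):
Base rate for 2288.05.91 is 10% + £2.29/kg.
Origin Belius qualifies under the Tyrena–Belius agreement and 2288.05.91 is covered: preferential rate 8.5% applies instead.
The additional-duty order on 2288.05.91 targets Vinara, not Belius; it does not apply.
Duty = £175,701.46 × 8.5% = £14,934.62.
Total = £4,307.21 + £56,798.73 + £14,934.62 = £76,040.56.

£76,040.56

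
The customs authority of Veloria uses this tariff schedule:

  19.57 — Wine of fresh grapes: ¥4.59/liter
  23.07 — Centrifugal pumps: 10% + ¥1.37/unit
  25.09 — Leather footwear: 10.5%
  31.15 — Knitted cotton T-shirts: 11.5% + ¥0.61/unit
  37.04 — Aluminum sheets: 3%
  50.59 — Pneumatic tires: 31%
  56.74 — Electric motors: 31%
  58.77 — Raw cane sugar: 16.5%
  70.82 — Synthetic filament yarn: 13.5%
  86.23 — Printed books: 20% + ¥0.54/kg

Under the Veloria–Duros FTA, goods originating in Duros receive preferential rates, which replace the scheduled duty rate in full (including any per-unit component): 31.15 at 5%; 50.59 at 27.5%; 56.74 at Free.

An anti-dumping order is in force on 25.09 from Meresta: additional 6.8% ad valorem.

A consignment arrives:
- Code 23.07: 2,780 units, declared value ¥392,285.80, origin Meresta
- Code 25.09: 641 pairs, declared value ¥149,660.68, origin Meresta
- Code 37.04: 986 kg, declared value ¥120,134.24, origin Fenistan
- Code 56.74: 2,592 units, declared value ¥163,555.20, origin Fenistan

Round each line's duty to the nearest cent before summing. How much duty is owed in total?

Line 1 (23.07, Meresta, 2,780 units, ¥392,285.80):
Base rate for 23.07 is 10% + ¥1.37/unit.
Duty = ¥392,285.80 × 10% + 2,780 × ¥1.37 = ¥43,037.18.
Line 2 (25.09, Meresta, 641 pairs, ¥149,660.68):
Base rate for 25.09 is 10.5%.
Additional duty on 25.09 from Meresta: +6.8%. Applied ad valorem rate: 10.5% + 6.8% = 17.3%.
Duty = ¥149,660.68 × 17.3% = ¥25,891.30.
Line 3 (37.04, Fenistan, 986 kg, ¥120,134.24):
Base rate for 37.04 is 3%.
Duty = ¥120,134.24 × 3% = ¥3,604.03.
Line 4 (56.74, Fenistan, 2,592 units, ¥163,555.20):
Base rate for 56.74 is 31%.
56.74 has an FTA preferential rate, but origin Fenistan is not Duros; base rate stands.
Duty = ¥163,555.20 × 31% = ¥50,702.11.
Total = ¥43,037.18 + ¥25,891.30 + ¥3,604.03 + ¥50,702.11 = ¥123,234.62.

¥123,234.62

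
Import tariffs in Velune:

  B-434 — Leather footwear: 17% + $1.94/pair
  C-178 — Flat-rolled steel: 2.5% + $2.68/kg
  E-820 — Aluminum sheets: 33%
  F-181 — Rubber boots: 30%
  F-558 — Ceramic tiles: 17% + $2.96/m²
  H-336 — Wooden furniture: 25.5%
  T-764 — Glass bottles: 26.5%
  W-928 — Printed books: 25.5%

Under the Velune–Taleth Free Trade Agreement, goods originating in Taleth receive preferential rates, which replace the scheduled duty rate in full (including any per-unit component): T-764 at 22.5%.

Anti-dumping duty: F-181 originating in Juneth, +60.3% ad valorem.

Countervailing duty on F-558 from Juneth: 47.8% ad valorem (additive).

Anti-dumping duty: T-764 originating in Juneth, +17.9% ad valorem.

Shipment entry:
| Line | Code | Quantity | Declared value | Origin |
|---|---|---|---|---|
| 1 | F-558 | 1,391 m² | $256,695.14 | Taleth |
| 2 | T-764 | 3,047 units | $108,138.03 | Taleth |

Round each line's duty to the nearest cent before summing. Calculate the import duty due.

Line 1 (F-558, Taleth, 1,391 m², $256,695.14):
Base rate for F-558 is 17% + $2.96/m².
Origin Taleth is the FTA partner but F-558 is not on the preference list; base rate stands.
The additional-duty order on F-558 targets Juneth, not Taleth; it does not apply.
Duty = $256,695.14 × 17% + 1,391 × $2.96 = $47,755.53.
Line 2 (T-764, Taleth, 3,047 units, $108,138.03):
Base rate for T-764 is 26.5%.
Origin Taleth qualifies under the Velune–Taleth agreement and T-764 is covered: preferential rate 22.5% applies instead.
The additional-duty order on T-764 targets Juneth, not Taleth; it does not apply.
Duty = $108,138.03 × 22.5% = $24,331.06.
Total = $47,755.53 + $24,331.06 = $72,086.59.

$72,086.59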